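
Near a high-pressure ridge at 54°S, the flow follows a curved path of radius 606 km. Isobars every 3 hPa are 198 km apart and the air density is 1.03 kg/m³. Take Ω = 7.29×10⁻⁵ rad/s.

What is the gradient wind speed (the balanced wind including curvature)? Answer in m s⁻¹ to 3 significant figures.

Coriolis parameter at 54°S:
f = 2Ω sin φ = 2 × 7.29×10⁻⁵ × sin 54° = 1.18×10⁻⁴ s⁻¹
Pressure gradient: |∂P/∂n| = 300 Pa / 198000 m = 1.52×10⁻³ Pa/m
Geostrophic speed: V_g = |∂P/∂n|/(fρ) = 1.52×10⁻³/(1.18×10⁻⁴ × 1.03) = 12.5 m/s
Around a high, pressure-gradient force acts outward with centrifugal, so Coriolis balances both:
fV = (1/ρ)|∂P/∂n| + V²/R  →  V² − fR·V + fR·V_g = 0
With fR = 1.18×10⁻⁴ × 606×10³ m = 71.5 m/s:
V = [fR − √((fR)² − 4 fR V_g)]/2 = [71.5 − √(71.5² − 4×71.5×12.5)]/2 = 16.1 m/s
Supergeostrophic (V > V_g = 12.5 m/s), as expected around a high.

16.1 m s⁻¹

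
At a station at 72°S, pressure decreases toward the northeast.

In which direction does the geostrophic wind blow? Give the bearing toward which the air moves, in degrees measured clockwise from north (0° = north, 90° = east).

The pressure-gradient force points toward the northeast (bearing 045°).
Geostrophic balance: in the Southern Hemisphere the Coriolis force deflects motion to the left, so the geostrophic wind blows 90° to the left of the pressure-gradient force (low pressure on the right).
Rotating 045° by 90° counterclockwise gives 315° — the wind blows toward the northwest.

315°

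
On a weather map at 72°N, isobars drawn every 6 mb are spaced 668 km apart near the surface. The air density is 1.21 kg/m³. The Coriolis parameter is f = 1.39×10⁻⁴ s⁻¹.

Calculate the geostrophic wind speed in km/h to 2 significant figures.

Pressure gradient: |∂P/∂n| = 600 Pa / 668000 m = 8.98×10⁻⁴ Pa/m
Geostrophic balance (pressure-gradient force = Coriolis force):
V_g = (1/(fρ)) |∂P/∂n| = 8.98×10⁻⁴ / (1.39×10⁻⁴ × 1.21) = 5.34 m/s
Converting: 5.34 m/s × 3.6 = 19 km/h

19 km/h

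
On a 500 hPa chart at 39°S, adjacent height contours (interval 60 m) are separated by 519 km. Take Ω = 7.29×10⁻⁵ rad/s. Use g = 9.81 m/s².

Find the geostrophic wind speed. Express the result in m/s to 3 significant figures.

12.4 m/s

Coriolis parameter at 39°S:
f = 2Ω sin φ = 2 × 7.29×10⁻⁵ × sin 39° = 9.18×10⁻⁵ s⁻¹
Height gradient: |∂Z/∂n| = 60 m / 519000 m = 1.16×10⁻⁴
On a pressure surface, geostrophic balance gives V_g = (g/f)|∂Z/∂n|:
V_g = 9.81 × 1.16×10⁻⁴ / 9.18×10⁻⁵ = 12.4 m/s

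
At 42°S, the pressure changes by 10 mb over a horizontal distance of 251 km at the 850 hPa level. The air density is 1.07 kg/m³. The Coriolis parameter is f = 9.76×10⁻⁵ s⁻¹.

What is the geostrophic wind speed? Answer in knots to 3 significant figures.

Pressure gradient: |∂P/∂n| = 1000 Pa / 251000 m = 3.98×10⁻³ Pa/m
Geostrophic balance (pressure-gradient force = Coriolis force):
V_g = (1/(fρ)) |∂P/∂n| = 3.98×10⁻³ / (9.76×10⁻⁵ × 1.07) = 38.1 m/s
Converting: 38.1 m/s × 1.944 = 74.2 knots

74.2 knots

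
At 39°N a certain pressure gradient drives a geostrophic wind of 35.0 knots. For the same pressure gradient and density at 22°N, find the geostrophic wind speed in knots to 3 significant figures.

With the same pressure gradient and density, V_g ∝ 1/f ∝ 1/sin φ.
V₂ = V₁ · sin φ₁ / sin φ₂ = 35.0 × sin 39° / sin 22°
V₂ = 35.0 × 0.6293/0.3746 = 58.8 knots

58.8 knots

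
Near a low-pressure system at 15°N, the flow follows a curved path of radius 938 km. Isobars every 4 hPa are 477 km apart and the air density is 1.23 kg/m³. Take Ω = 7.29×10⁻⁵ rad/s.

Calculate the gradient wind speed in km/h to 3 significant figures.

47.4 km/h

Coriolis parameter at 15°N:
f = 2Ω sin φ = 2 × 7.29×10⁻⁵ × sin 15° = 3.77×10⁻⁵ s⁻¹
Pressure gradient: |∂P/∂n| = 400 Pa / 477000 m = 8.39×10⁻⁴ Pa/m
Geostrophic speed: V_g = |∂P/∂n|/(fρ) = 8.39×10⁻⁴/(3.77×10⁻⁵ × 1.23) = 18.1 m/s
Around a low, centrifugal force acts outward with Coriolis, so pressure-gradient force balances both:
(1/ρ)|∂P/∂n| = fV + V²/R  →  V² + fR·V − fR·V_g = 0
With fR = 3.77×10⁻⁵ × 938×10³ m = 35.4 m/s:
V = [−fR + √((fR)² + 4 fR V_g)]/2 = [−35.4 + √(35.4² + 4×35.4×18.1)]/2 = 13.2 m/s
Subgeostrophic (V < V_g = 18.1 m/s), as expected around a low.
Converting: 13.2 m/s × 3.6 = 47.4 km/h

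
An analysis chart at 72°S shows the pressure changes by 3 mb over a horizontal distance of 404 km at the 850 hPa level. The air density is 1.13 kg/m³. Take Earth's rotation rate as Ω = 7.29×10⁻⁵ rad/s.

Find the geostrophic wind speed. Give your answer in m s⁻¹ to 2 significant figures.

Coriolis parameter at 72°S:
f = 2Ω sin φ = 2 × 7.29×10⁻⁵ × sin 72° = 1.39×10⁻⁴ s⁻¹
Pressure gradient: |∂P/∂n| = 300 Pa / 404000 m = 7.43×10⁻⁴ Pa/m
Geostrophic balance (pressure-gradient force = Coriolis force):
V_g = (1/(fρ)) |∂P/∂n| = 7.43×10⁻⁴ / (1.39×10⁻⁴ × 1.13) = 4.74 m/s

4.7 m s⁻¹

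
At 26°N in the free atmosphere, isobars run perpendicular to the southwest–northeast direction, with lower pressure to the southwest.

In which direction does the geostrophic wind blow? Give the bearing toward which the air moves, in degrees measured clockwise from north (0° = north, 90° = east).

315°

The pressure-gradient force points toward the southwest (bearing 225°).
Geostrophic balance: in the Northern Hemisphere the Coriolis force deflects motion to the right, so the geostrophic wind blows 90° to the right of the pressure-gradient force (low pressure on the left).
Rotating 225° by 90° clockwise gives 315° — the wind blows toward the northwest.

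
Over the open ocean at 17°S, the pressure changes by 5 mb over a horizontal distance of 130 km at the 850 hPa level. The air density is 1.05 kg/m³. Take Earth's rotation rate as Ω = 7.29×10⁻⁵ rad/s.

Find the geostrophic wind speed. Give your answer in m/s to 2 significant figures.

86 m/s

Coriolis parameter at 17°S:
f = 2Ω sin φ = 2 × 7.29×10⁻⁵ × sin 17° = 4.26×10⁻⁵ s⁻¹
Pressure gradient: |∂P/∂n| = 500 Pa / 130000 m = 3.85×10⁻³ Pa/m
Geostrophic balance (pressure-gradient force = Coriolis force):
V_g = (1/(fρ)) |∂P/∂n| = 3.85×10⁻³ / (4.26×10⁻⁵ × 1.05) = 85.9 m/s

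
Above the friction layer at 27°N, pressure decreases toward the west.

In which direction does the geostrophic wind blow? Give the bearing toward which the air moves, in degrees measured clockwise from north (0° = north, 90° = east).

The pressure-gradient force points toward the west (bearing 270°).
Geostrophic balance: in the Northern Hemisphere the Coriolis force deflects motion to the right, so the geostrophic wind blows 90° to the right of the pressure-gradient force (low pressure on the left).
Rotating 270° by 90° clockwise gives 000° — the wind blows toward the north.

000°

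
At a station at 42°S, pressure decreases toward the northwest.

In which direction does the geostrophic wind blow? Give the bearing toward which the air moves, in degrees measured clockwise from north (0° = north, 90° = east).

The pressure-gradient force points toward the northwest (bearing 315°).
Geostrophic balance: in the Southern Hemisphere the Coriolis force deflects motion to the left, so the geostrophic wind blows 90° to the left of the pressure-gradient force (low pressure on the right).
Rotating 315° by 90° counterclockwise gives 225° — the wind blows toward the southwest.

225°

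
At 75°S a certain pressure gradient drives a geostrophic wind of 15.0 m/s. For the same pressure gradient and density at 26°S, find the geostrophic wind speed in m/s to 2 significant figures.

With the same pressure gradient and density, V_g ∝ 1/f ∝ 1/sin φ.
V₂ = V₁ · sin φ₁ / sin φ₂ = 15.0 × sin 75° / sin 26°
V₂ = 15.0 × 0.9659/0.4384 = 33 m/s

33 m/s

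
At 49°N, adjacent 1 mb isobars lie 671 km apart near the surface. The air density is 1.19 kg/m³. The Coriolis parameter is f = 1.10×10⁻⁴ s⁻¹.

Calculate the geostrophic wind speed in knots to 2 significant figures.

Pressure gradient: |∂P/∂n| = 100 Pa / 671000 m = 1.49×10⁻⁴ Pa/m
Geostrophic balance (pressure-gradient force = Coriolis force):
V_g = (1/(fρ)) |∂P/∂n| = 1.49×10⁻⁴ / (1.10×10⁻⁴ × 1.19) = 1.14 m/s
Converting: 1.14 m/s × 1.944 = 2.2 knots

2.2 knots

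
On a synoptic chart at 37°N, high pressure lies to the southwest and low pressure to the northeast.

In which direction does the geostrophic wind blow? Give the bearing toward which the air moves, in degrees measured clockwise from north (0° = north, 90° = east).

135°

The pressure-gradient force points toward the northeast (bearing 045°).
Geostrophic balance: in the Northern Hemisphere the Coriolis force deflects motion to the right, so the geostrophic wind blows 90° to the right of the pressure-gradient force (low pressure on the left).
Rotating 045° by 90° clockwise gives 135° — the wind blows toward the southeast.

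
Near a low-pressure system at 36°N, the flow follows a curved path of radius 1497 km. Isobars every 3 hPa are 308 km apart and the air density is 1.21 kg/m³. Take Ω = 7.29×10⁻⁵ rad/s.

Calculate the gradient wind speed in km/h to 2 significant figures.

Coriolis parameter at 36°N:
f = 2Ω sin φ = 2 × 7.29×10⁻⁵ × sin 36° = 8.57×10⁻⁵ s⁻¹
Pressure gradient: |∂P/∂n| = 300 Pa / 308000 m = 9.74×10⁻⁴ Pa/m
Geostrophic speed: V_g = |∂P/∂n|/(fρ) = 9.74×10⁻⁴/(8.57×10⁻⁵ × 1.21) = 9.39 m/s
Around a low, centrifugal force acts outward with Coriolis, so pressure-gradient force balances both:
(1/ρ)|∂P/∂n| = fV + V²/R  →  V² + fR·V − fR·V_g = 0
With fR = 8.57×10⁻⁵ × 1497×10³ m = 128 m/s:
V = [−fR + √((fR)² + 4 fR V_g)]/2 = [−128 + √(128² + 4×128×9.39)]/2 = 8.79 m/s
Subgeostrophic (V < V_g = 9.39 m/s), as expected around a low.
Converting: 8.79 m/s × 3.6 = 32 km/h

32 km/h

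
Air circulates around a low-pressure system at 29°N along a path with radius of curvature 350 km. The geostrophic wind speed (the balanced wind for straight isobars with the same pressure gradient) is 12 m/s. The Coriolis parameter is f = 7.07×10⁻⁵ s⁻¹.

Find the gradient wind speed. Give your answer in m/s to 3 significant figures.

8.84 m/s

Around a low, centrifugal force acts outward with Coriolis, so pressure-gradient force balances both:
(1/ρ)|∂P/∂n| = fV + V²/R  →  V² + fR·V − fR·V_g = 0
With fR = 7.07×10⁻⁵ × 350×10³ m = 24.7 m/s:
V = [−fR + √((fR)² + 4 fR V_g)]/2 = [−24.7 + √(24.7² + 4×24.7×12)]/2 = 8.84 m/s
Subgeostrophic (V < V_g = 12 m/s), as expected around a low.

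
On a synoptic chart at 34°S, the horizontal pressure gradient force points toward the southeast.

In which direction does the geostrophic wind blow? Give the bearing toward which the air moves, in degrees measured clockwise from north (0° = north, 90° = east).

The pressure-gradient force points toward the southeast (bearing 135°).
Geostrophic balance: in the Southern Hemisphere the Coriolis force deflects motion to the left, so the geostrophic wind blows 90° to the left of the pressure-gradient force (low pressure on the right).
Rotating 135° by 90° counterclockwise gives 045° — the wind blows toward the northeast.

045°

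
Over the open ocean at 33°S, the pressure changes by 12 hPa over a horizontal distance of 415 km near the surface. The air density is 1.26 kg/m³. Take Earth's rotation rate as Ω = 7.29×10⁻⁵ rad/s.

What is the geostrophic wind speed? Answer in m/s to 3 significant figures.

Coriolis parameter at 33°S:
f = 2Ω sin φ = 2 × 7.29×10⁻⁵ × sin 33° = 7.94×10⁻⁵ s⁻¹
Pressure gradient: |∂P/∂n| = 1200 Pa / 415000 m = 2.89×10⁻³ Pa/m
Geostrophic balance (pressure-gradient force = Coriolis force):
V_g = (1/(fρ)) |∂P/∂n| = 2.89×10⁻³ / (7.94×10⁻⁵ × 1.26) = 28.9 m/s

28.9 m/s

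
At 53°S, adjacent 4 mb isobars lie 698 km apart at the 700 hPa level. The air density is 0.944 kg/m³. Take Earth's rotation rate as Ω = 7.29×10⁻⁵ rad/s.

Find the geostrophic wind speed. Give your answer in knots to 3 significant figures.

Coriolis parameter at 53°S:
f = 2Ω sin φ = 2 × 7.29×10⁻⁵ × sin 53° = 1.16×10⁻⁴ s⁻¹
Pressure gradient: |∂P/∂n| = 400 Pa / 698000 m = 5.73×10⁻⁴ Pa/m
Geostrophic balance (pressure-gradient force = Coriolis force):
V_g = (1/(fρ)) |∂P/∂n| = 5.73×10⁻⁴ / (1.16×10⁻⁴ × 0.944) = 5.21 m/s
Converting: 5.21 m/s × 1.944 = 10.1 knots

10.1 knots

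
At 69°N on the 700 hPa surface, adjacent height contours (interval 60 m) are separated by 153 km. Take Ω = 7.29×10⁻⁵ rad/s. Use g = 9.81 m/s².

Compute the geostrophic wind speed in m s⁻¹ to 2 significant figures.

Coriolis parameter at 69°N:
f = 2Ω sin φ = 2 × 7.29×10⁻⁵ × sin 69° = 1.36×10⁻⁴ s⁻¹
Height gradient: |∂Z/∂n| = 60 m / 153000 m = 3.92×10⁻⁴
On a pressure surface, geostrophic balance gives V_g = (g/f)|∂Z/∂n|:
V_g = 9.81 × 3.92×10⁻⁴ / 1.36×10⁻⁴ = 28.3 m/s

28 m s⁻¹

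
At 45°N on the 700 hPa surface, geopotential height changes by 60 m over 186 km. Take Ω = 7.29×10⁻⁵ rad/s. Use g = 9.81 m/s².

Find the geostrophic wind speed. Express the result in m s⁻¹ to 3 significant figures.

30.7 m s⁻¹

Coriolis parameter at 45°N:
f = 2Ω sin φ = 2 × 7.29×10⁻⁵ × sin 45° = 1.03×10⁻⁴ s⁻¹
Height gradient: |∂Z/∂n| = 60 m / 186000 m = 3.23×10⁻⁴
On a pressure surface, geostrophic balance gives V_g = (g/f)|∂Z/∂n|:
V_g = 9.81 × 3.23×10⁻⁴ / 1.03×10⁻⁴ = 30.7 m/s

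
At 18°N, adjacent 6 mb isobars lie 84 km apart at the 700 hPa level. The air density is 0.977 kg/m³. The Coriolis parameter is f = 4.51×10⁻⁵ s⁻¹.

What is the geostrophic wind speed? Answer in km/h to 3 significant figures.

Pressure gradient: |∂P/∂n| = 600 Pa / 84000 m = 7.14×10⁻³ Pa/m
Geostrophic balance (pressure-gradient force = Coriolis force):
V_g = (1/(fρ)) |∂P/∂n| = 7.14×10⁻³ / (4.51×10⁻⁵ × 0.977) = 162 m/s
Converting: 162 m/s × 3.6 = 584 km/h

584 km/h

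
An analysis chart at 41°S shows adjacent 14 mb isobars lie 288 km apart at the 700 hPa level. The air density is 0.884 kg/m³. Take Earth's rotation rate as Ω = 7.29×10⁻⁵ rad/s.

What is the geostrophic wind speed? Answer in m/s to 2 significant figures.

Coriolis parameter at 41°S:
f = 2Ω sin φ = 2 × 7.29×10⁻⁵ × sin 41° = 9.57×10⁻⁵ s⁻¹
Pressure gradient: |∂P/∂n| = 1400 Pa / 288000 m = 4.86×10⁻³ Pa/m
Geostrophic balance (pressure-gradient force = Coriolis force):
V_g = (1/(fρ)) |∂P/∂n| = 4.86×10⁻³ / (9.57×10⁻⁵ × 0.884) = 57.5 m/s

57 m/s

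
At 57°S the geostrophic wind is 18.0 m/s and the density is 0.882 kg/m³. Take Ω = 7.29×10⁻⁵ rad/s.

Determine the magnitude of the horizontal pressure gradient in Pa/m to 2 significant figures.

Coriolis parameter at 57°S:
f = 2Ω sin φ = 2 × 7.29×10⁻⁵ × sin 57° = 1.22×10⁻⁴ s⁻¹
Geostrophic balance rearranged: |∂P/∂n| = f ρ V_g
|∂P/∂n| = 1.22×10⁻⁴ × 0.882 × 18.0 = 1.94×10⁻³ Pa/m

1.9×10⁻³ Pa/m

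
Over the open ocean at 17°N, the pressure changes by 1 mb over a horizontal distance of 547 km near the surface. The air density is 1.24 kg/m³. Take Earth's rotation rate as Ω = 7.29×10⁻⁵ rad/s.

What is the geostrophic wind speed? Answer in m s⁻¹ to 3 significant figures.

Coriolis parameter at 17°N:
f = 2Ω sin φ = 2 × 7.29×10⁻⁵ × sin 17° = 4.26×10⁻⁵ s⁻¹
Pressure gradient: |∂P/∂n| = 100 Pa / 547000 m = 1.83×10⁻⁴ Pa/m
Geostrophic balance (pressure-gradient force = Coriolis force):
V_g = (1/(fρ)) |∂P/∂n| = 1.83×10⁻⁴ / (4.26×10⁻⁵ × 1.24) = 3.46 m/s

3.46 m s⁻¹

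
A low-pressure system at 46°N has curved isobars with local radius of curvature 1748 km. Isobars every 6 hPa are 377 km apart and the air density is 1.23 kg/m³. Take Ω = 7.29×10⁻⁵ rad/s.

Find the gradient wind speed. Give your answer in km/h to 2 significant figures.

42 km/h

Coriolis parameter at 46°N:
f = 2Ω sin φ = 2 × 7.29×10⁻⁵ × sin 46° = 1.05×10⁻⁴ s⁻¹
Pressure gradient: |∂P/∂n| = 600 Pa / 377000 m = 1.59×10⁻³ Pa/m
Geostrophic speed: V_g = |∂P/∂n|/(fρ) = 1.59×10⁻³/(1.05×10⁻⁴ × 1.23) = 12.3 m/s
Around a low, centrifugal force acts outward with Coriolis, so pressure-gradient force balances both:
(1/ρ)|∂P/∂n| = fV + V²/R  →  V² + fR·V − fR·V_g = 0
With fR = 1.05×10⁻⁴ × 1748×10³ m = 183 m/s:
V = [−fR + √((fR)² + 4 fR V_g)]/2 = [−183 + √(183² + 4×183×12.3)]/2 = 11.6 m/s
Subgeostrophic (V < V_g = 12.3 m/s), as expected around a low.
Converting: 11.6 m/s × 3.6 = 42 km/h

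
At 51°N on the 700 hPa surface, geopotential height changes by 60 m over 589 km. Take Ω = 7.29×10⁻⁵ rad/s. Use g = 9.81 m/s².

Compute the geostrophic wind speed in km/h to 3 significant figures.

31.8 km/h

Coriolis parameter at 51°N:
f = 2Ω sin φ = 2 × 7.29×10⁻⁵ × sin 51° = 1.13×10⁻⁴ s⁻¹
Height gradient: |∂Z/∂n| = 60 m / 589000 m = 1.02×10⁻⁴
On a pressure surface, geostrophic balance gives V_g = (g/f)|∂Z/∂n|:
V_g = 9.81 × 1.02×10⁻⁴ / 1.13×10⁻⁴ = 8.82 m/s
Converting: 8.82 m/s × 3.6 = 31.8 km/h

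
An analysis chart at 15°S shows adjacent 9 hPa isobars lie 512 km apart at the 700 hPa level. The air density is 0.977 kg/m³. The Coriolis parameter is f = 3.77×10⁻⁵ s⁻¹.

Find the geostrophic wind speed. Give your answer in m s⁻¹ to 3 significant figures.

Pressure gradient: |∂P/∂n| = 900 Pa / 512000 m = 1.76×10⁻³ Pa/m
Geostrophic balance (pressure-gradient force = Coriolis force):
V_g = (1/(fρ)) |∂P/∂n| = 1.76×10⁻³ / (3.77×10⁻⁵ × 0.977) = 47.7 m/s

47.7 m s⁻¹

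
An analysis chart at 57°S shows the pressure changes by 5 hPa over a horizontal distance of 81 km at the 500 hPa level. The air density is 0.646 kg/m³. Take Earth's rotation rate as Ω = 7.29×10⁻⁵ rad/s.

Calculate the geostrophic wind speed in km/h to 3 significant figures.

Coriolis parameter at 57°S:
f = 2Ω sin φ = 2 × 7.29×10⁻⁵ × sin 57° = 1.22×10⁻⁴ s⁻¹
Pressure gradient: |∂P/∂n| = 500 Pa / 81000 m = 6.17×10⁻³ Pa/m
Geostrophic balance (pressure-gradient force = Coriolis force):
V_g = (1/(fρ)) |∂P/∂n| = 6.17×10⁻³ / (1.22×10⁻⁴ × 0.646) = 78.1 m/s
Converting: 78.1 m/s × 3.6 = 281 km/h

281 km/h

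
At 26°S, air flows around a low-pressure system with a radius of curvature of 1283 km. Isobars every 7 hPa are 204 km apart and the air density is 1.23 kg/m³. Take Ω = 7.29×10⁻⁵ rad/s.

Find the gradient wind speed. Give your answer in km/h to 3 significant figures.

Coriolis parameter at 26°S:
f = 2Ω sin φ = 2 × 7.29×10⁻⁵ × sin 26° = 6.39×10⁻⁵ s⁻¹
Pressure gradient: |∂P/∂n| = 700 Pa / 204000 m = 3.43×10⁻³ Pa/m
Geostrophic speed: V_g = |∂P/∂n|/(fρ) = 3.43×10⁻³/(6.39×10⁻⁵ × 1.23) = 43.6 m/s
Around a low, centrifugal force acts outward with Coriolis, so pressure-gradient force balances both:
(1/ρ)|∂P/∂n| = fV + V²/R  →  V² + fR·V − fR·V_g = 0
With fR = 6.39×10⁻⁵ × 1283×10³ m = 82.0 m/s:
V = [−fR + √((fR)² + 4 fR V_g)]/2 = [−82.0 + √(82.0² + 4×82.0×43.6)]/2 = 31.5 m/s
Subgeostrophic (V < V_g = 43.6 m/s), as expected around a low.
Converting: 31.5 m/s × 3.6 = 113 km/h

113 km/h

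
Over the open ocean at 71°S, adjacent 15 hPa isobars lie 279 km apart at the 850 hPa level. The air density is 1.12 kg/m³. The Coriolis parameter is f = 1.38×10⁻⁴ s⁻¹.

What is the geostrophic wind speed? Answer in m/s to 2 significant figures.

35 m/s

Pressure gradient: |∂P/∂n| = 1500 Pa / 279000 m = 5.38×10⁻³ Pa/m
Geostrophic balance (pressure-gradient force = Coriolis force):
V_g = (1/(fρ)) |∂P/∂n| = 5.38×10⁻³ / (1.38×10⁻⁴ × 1.12) = 34.8 m/s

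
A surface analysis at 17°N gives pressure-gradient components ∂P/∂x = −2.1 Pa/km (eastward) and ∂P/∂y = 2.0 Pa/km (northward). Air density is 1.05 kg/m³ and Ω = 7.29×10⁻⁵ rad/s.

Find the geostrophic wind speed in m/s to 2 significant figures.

Coriolis parameter at 17°N:
f = 2Ω sin φ = 2 × 7.29×10⁻⁵ × sin 17° = 4.26×10⁻⁵ s⁻¹
Component geostrophic relations (x east, y north):
u_g = −(1/(fρ)) ∂P/∂y,  v_g = (1/(fρ)) ∂P/∂x
u_g = −(2.0×10⁻³)/(4.26×10⁻⁵ × 1.05) = −44.7 m/s;  v_g = (−2.1×10⁻³)/(4.26×10⁻⁵ × 1.05) = −46.9 m/s
|V_g| = √(u_g² + v_g²) = 64.8 m/s

65 m/s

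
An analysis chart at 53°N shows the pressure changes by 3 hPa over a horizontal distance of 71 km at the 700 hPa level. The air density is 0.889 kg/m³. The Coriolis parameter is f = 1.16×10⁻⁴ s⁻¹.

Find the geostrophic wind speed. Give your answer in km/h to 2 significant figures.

150 km/h

Pressure gradient: |∂P/∂n| = 300 Pa / 71000 m = 4.23×10⁻³ Pa/m
Geostrophic balance (pressure-gradient force = Coriolis force):
V_g = (1/(fρ)) |∂P/∂n| = 4.23×10⁻³ / (1.16×10⁻⁴ × 0.889) = 41.0 m/s
Converting: 41.0 m/s × 3.6 = 150 km/h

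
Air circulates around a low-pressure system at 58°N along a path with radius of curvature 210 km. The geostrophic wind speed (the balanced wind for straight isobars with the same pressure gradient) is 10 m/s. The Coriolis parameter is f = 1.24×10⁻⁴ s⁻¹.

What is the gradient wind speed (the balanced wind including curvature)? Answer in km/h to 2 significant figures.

28 km/h

Around a low, centrifugal force acts outward with Coriolis, so pressure-gradient force balances both:
(1/ρ)|∂P/∂n| = fV + V²/R  →  V² + fR·V − fR·V_g = 0
With fR = 1.24×10⁻⁴ × 210×10³ m = 26.0 m/s:
V = [−fR + √((fR)² + 4 fR V_g)]/2 = [−26.0 + √(26.0² + 4×26.0×10)]/2 = 7.71 m/s
Subgeostrophic (V < V_g = 10 m/s), as expected around a low.
Converting: 7.71 m/s × 3.6 = 28 km/h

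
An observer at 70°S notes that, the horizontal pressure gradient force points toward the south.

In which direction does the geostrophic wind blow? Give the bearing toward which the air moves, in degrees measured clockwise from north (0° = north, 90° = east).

The pressure-gradient force points toward the south (bearing 180°).
Geostrophic balance: in the Southern Hemisphere the Coriolis force deflects motion to the left, so the geostrophic wind blows 90° to the left of the pressure-gradient force (low pressure on the right).
Rotating 180° by 90° counterclockwise gives 090° — the wind blows toward the east.

090°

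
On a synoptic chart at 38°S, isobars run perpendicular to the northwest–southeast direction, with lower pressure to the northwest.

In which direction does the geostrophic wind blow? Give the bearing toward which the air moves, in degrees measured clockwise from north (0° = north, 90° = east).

225°

The pressure-gradient force points toward the northwest (bearing 315°).
Geostrophic balance: in the Southern Hemisphere the Coriolis force deflects motion to the left, so the geostrophic wind blows 90° to the left of the pressure-gradient force (low pressure on the right).
Rotating 315° by 90° counterclockwise gives 225° — the wind blows toward the southwest.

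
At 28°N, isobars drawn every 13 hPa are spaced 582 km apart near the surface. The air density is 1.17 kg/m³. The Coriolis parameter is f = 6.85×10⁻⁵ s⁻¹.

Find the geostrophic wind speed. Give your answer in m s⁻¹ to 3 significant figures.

27.9 m s⁻¹

Pressure gradient: |∂P/∂n| = 1300 Pa / 582000 m = 2.23×10⁻³ Pa/m
Geostrophic balance (pressure-gradient force = Coriolis force):
V_g = (1/(fρ)) |∂P/∂n| = 2.23×10⁻³ / (6.85×10⁻⁵ × 1.17) = 27.9 m/s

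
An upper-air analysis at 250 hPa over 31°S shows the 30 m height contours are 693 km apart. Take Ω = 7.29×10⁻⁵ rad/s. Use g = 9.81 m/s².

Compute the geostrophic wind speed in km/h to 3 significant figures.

20.4 km/h

Coriolis parameter at 31°S:
f = 2Ω sin φ = 2 × 7.29×10⁻⁵ × sin 31° = 7.51×10⁻⁵ s⁻¹
Height gradient: |∂Z/∂n| = 30 m / 693000 m = 4.33×10⁻⁵
On a pressure surface, geostrophic balance gives V_g = (g/f)|∂Z/∂n|:
V_g = 9.81 × 4.33×10⁻⁵ / 7.51×10⁻⁵ = 5.66 m/s
Converting: 5.66 m/s × 3.6 = 20.4 km/h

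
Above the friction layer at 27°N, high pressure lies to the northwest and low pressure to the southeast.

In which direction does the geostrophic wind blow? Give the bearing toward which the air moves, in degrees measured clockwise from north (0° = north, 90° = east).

225°

The pressure-gradient force points toward the southeast (bearing 135°).
Geostrophic balance: in the Northern Hemisphere the Coriolis force deflects motion to the right, so the geostrophic wind blows 90° to the right of the pressure-gradient force (low pressure on the left).
Rotating 135° by 90° clockwise gives 225° — the wind blows toward the southwest.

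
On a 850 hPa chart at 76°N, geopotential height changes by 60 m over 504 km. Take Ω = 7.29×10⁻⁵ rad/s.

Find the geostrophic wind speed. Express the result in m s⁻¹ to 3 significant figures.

8.26 m s⁻¹

Coriolis parameter at 76°N:
f = 2Ω sin φ = 2 × 7.29×10⁻⁵ × sin 76° = 1.41×10⁻⁴ s⁻¹
Height gradient: |∂Z/∂n| = 60 m / 504000 m = 1.19×10⁻⁴
On a pressure surface, geostrophic balance gives V_g = (g/f)|∂Z/∂n|:
V_g = 9.81 × 1.19×10⁻⁴ / 1.41×10⁻⁴ = 8.26 m/s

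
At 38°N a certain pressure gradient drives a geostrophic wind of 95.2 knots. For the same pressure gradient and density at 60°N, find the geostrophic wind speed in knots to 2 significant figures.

68 knots

With the same pressure gradient and density, V_g ∝ 1/f ∝ 1/sin φ.
V₂ = V₁ · sin φ₁ / sin φ₂ = 95.2 × sin 38° / sin 60°
V₂ = 95.2 × 0.6157/0.8660 = 68 knots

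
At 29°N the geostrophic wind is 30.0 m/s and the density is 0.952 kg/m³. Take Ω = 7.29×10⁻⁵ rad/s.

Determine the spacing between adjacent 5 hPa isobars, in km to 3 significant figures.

Coriolis parameter at 29°N:
f = 2Ω sin φ = 2 × 7.29×10⁻⁵ × sin 29° = 7.07×10⁻⁵ s⁻¹
Geostrophic balance rearranged: |∂P/∂n| = f ρ V_g
|∂P/∂n| = 7.07×10⁻⁵ × 0.952 × 30.0 = 2.02×10⁻³ Pa/m
Isobar spacing: Δn = ΔP/|∂P/∂n| = 500 Pa / 2.02×10⁻³ Pa/m = 247675 m ≈ 248 km

248 km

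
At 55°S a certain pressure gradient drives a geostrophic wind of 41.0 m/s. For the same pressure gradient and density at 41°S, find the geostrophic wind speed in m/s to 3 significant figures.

51.2 m/s

With the same pressure gradient and density, V_g ∝ 1/f ∝ 1/sin φ.
V₂ = V₁ · sin φ₁ / sin φ₂ = 41.0 × sin 55° / sin 41°
V₂ = 41.0 × 0.8192/0.6561 = 51.2 m/s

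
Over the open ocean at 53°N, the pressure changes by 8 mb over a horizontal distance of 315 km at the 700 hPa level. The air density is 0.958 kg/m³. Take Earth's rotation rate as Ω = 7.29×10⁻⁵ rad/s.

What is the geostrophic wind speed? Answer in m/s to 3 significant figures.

Coriolis parameter at 53°N:
f = 2Ω sin φ = 2 × 7.29×10⁻⁵ × sin 53° = 1.16×10⁻⁴ s⁻¹
Pressure gradient: |∂P/∂n| = 800 Pa / 315000 m = 2.54×10⁻³ Pa/m
Geostrophic balance (pressure-gradient force = Coriolis force):
V_g = (1/(fρ)) |∂P/∂n| = 2.54×10⁻³ / (1.16×10⁻⁴ × 0.958) = 22.8 m/s

22.8 m/s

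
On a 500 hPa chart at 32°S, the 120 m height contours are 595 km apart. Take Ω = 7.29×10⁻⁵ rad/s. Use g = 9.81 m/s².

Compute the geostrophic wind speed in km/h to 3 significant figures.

92.2 km/h

Coriolis parameter at 32°S:
f = 2Ω sin φ = 2 × 7.29×10⁻⁵ × sin 32° = 7.73×10⁻⁵ s⁻¹
Height gradient: |∂Z/∂n| = 120 m / 595000 m = 2.02×10⁻⁴
On a pressure surface, geostrophic balance gives V_g = (g/f)|∂Z/∂n|:
V_g = 9.81 × 2.02×10⁻⁴ / 7.73×10⁻⁵ = 25.6 m/s
Converting: 25.6 m/s × 3.6 = 92.2 km/h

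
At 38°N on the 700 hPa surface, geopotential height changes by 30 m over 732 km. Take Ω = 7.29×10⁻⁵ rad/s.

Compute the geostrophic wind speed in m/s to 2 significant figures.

Coriolis parameter at 38°N:
f = 2Ω sin φ = 2 × 7.29×10⁻⁵ × sin 38° = 8.98×10⁻⁵ s⁻¹
Height gradient: |∂Z/∂n| = 30 m / 732000 m = 4.10×10⁻⁵
On a pressure surface, geostrophic balance gives V_g = (g/f)|∂Z/∂n|:
V_g = 9.81 × 4.10×10⁻⁵ / 8.98×10⁻⁵ = 4.48 m/s

4.5 m/s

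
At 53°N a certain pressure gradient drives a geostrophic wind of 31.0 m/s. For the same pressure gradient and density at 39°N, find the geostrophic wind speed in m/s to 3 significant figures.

39.3 m/s

With the same pressure gradient and density, V_g ∝ 1/f ∝ 1/sin φ.
V₂ = V₁ · sin φ₁ / sin φ₂ = 31.0 × sin 53° / sin 39°
V₂ = 31.0 × 0.7986/0.6293 = 39.3 m/s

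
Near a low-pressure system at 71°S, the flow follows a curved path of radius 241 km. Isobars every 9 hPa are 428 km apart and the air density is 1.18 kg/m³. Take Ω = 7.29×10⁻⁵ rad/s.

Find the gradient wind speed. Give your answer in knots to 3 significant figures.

19.3 knots

Coriolis parameter at 71°S:
f = 2Ω sin φ = 2 × 7.29×10⁻⁵ × sin 71° = 1.38×10⁻⁴ s⁻¹
Pressure gradient: |∂P/∂n| = 900 Pa / 428000 m = 2.10×10⁻³ Pa/m
Geostrophic speed: V_g = |∂P/∂n|/(fρ) = 2.10×10⁻³/(1.38×10⁻⁴ × 1.18) = 12.9 m/s
Around a low, centrifugal force acts outward with Coriolis, so pressure-gradient force balances both:
(1/ρ)|∂P/∂n| = fV + V²/R  →  V² + fR·V − fR·V_g = 0
With fR = 1.38×10⁻⁴ × 241×10³ m = 33.2 m/s:
V = [−fR + √((fR)² + 4 fR V_g)]/2 = [−33.2 + √(33.2² + 4×33.2×12.9)]/2 = 9.95 m/s
Subgeostrophic (V < V_g = 12.9 m/s), as expected around a low.
Converting: 9.95 m/s × 1.944 = 19.3 knots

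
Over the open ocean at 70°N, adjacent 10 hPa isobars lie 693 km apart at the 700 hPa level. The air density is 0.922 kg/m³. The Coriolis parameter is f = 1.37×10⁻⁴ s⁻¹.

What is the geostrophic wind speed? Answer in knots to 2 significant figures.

Pressure gradient: |∂P/∂n| = 1000 Pa / 693000 m = 1.44×10⁻³ Pa/m
Geostrophic balance (pressure-gradient force = Coriolis force):
V_g = (1/(fρ)) |∂P/∂n| = 1.44×10⁻³ / (1.37×10⁻⁴ × 0.922) = 11.4 m/s
Converting: 11.4 m/s × 1.944 = 22 knots

22 knots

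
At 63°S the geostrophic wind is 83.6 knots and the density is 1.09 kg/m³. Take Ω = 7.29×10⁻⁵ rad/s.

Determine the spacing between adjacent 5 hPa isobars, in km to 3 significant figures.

Coriolis parameter at 63°S:
f = 2Ω sin φ = 2 × 7.29×10⁻⁵ × sin 63° = 1.30×10⁻⁴ s⁻¹
Wind speed in SI: 83.6 knots = 43.0 m/s
Geostrophic balance rearranged: |∂P/∂n| = f ρ V_g
|∂P/∂n| = 1.30×10⁻⁴ × 1.09 × 43.0 = 6.09×10⁻³ Pa/m
Isobar spacing: Δn = ΔP/|∂P/∂n| = 500 Pa / 6.09×10⁻³ Pa/m = 82103 m ≈ 82.1 km

82.1 km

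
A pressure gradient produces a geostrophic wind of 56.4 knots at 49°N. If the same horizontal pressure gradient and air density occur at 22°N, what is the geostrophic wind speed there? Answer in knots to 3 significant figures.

114 knots

With the same pressure gradient and density, V_g ∝ 1/f ∝ 1/sin φ.
V₂ = V₁ · sin φ₁ / sin φ₂ = 56.4 × sin 49° / sin 22°
V₂ = 56.4 × 0.7547/0.3746 = 114 knots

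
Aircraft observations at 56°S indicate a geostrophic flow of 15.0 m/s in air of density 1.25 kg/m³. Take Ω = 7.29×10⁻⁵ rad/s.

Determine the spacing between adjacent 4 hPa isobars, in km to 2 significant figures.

180 km

Coriolis parameter at 56°S:
f = 2Ω sin φ = 2 × 7.29×10⁻⁵ × sin 56° = 1.21×10⁻⁴ s⁻¹
Geostrophic balance rearranged: |∂P/∂n| = f ρ V_g
|∂P/∂n| = 1.21×10⁻⁴ × 1.25 × 15.0 = 2.27×10⁻³ Pa/m
Isobar spacing: Δn = ΔP/|∂P/∂n| = 400 Pa / 2.27×10⁻³ Pa/m = 176493 m ≈ 180 km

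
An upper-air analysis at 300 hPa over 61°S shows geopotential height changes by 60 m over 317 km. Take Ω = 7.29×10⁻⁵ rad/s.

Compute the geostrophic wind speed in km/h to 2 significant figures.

Coriolis parameter at 61°S:
f = 2Ω sin φ = 2 × 7.29×10⁻⁵ × sin 61° = 1.28×10⁻⁴ s⁻¹
Height gradient: |∂Z/∂n| = 60 m / 317000 m = 1.89×10⁻⁴
On a pressure surface, geostrophic balance gives V_g = (g/f)|∂Z/∂n|:
V_g = 9.81 × 1.89×10⁻⁴ / 1.28×10⁻⁴ = 14.6 m/s
Converting: 14.6 m/s × 3.6 = 52 km/h

52 km/h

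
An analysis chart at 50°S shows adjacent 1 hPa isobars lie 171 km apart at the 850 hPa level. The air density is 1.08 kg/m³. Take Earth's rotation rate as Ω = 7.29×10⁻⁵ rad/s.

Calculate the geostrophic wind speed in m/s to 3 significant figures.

4.85 m/s

Coriolis parameter at 50°S:
f = 2Ω sin φ = 2 × 7.29×10⁻⁵ × sin 50° = 1.12×10⁻⁴ s⁻¹
Pressure gradient: |∂P/∂n| = 100 Pa / 171000 m = 5.85×10⁻⁴ Pa/m
Geostrophic balance (pressure-gradient force = Coriolis force):
V_g = (1/(fρ)) |∂P/∂n| = 5.85×10⁻⁴ / (1.12×10⁻⁴ × 1.08) = 4.85 m/s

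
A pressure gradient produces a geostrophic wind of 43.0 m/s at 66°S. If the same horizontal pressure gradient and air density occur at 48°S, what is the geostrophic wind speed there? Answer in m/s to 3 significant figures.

With the same pressure gradient and density, V_g ∝ 1/f ∝ 1/sin φ.
V₂ = V₁ · sin φ₁ / sin φ₂ = 43.0 × sin 66° / sin 48°
V₂ = 43.0 × 0.9135/0.7431 = 52.9 m/s

52.9 m/s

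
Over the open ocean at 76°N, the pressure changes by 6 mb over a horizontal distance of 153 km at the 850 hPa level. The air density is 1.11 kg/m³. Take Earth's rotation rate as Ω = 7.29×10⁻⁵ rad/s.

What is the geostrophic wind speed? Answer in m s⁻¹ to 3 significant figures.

25.0 m s⁻¹

Coriolis parameter at 76°N:
f = 2Ω sin φ = 2 × 7.29×10⁻⁵ × sin 76° = 1.41×10⁻⁴ s⁻¹
Pressure gradient: |∂P/∂n| = 600 Pa / 153000 m = 3.92×10⁻³ Pa/m
Geostrophic balance (pressure-gradient force = Coriolis force):
V_g = (1/(fρ)) |∂P/∂n| = 3.92×10⁻³ / (1.41×10⁻⁴ × 1.11) = 25.0 m/s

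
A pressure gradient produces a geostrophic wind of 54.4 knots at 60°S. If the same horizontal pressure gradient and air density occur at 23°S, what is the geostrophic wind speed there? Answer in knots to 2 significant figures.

120 knots

With the same pressure gradient and density, V_g ∝ 1/f ∝ 1/sin φ.
V₂ = V₁ · sin φ₁ / sin φ₂ = 54.4 × sin 60° / sin 23°
V₂ = 54.4 × 0.8660/0.3907 = 120 knots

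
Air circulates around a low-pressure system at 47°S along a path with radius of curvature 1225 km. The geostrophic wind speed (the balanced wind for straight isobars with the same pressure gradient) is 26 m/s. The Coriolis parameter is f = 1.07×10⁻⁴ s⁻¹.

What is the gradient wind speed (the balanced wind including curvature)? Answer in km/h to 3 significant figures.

80.0 km/h

Around a low, centrifugal force acts outward with Coriolis, so pressure-gradient force balances both:
(1/ρ)|∂P/∂n| = fV + V²/R  →  V² + fR·V − fR·V_g = 0
With fR = 1.07×10⁻⁴ × 1225×10³ m = 131 m/s:
V = [−fR + √((fR)² + 4 fR V_g)]/2 = [−131 + √(131² + 4×131×26)]/2 = 22.2 m/s
Subgeostrophic (V < V_g = 26 m/s), as expected around a low.
Converting: 22.2 m/s × 3.6 = 80.0 km/h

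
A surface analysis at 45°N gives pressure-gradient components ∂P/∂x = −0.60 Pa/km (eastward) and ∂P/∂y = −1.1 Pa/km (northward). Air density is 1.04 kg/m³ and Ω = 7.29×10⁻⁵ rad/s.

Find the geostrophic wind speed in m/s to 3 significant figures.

Coriolis parameter at 45°N:
f = 2Ω sin φ = 2 × 7.29×10⁻⁵ × sin 45° = 1.03×10⁻⁴ s⁻¹
Component geostrophic relations (x east, y north):
u_g = −(1/(fρ)) ∂P/∂y,  v_g = (1/(fρ)) ∂P/∂x
u_g = −(−1.1×10⁻³)/(1.03×10⁻⁴ × 1.04) = 10.3 m/s;  v_g = (−0.60×10⁻³)/(1.03×10⁻⁴ × 1.04) = −5.60 m/s
|V_g| = √(u_g² + v_g²) = 11.7 m/s

11.7 m/s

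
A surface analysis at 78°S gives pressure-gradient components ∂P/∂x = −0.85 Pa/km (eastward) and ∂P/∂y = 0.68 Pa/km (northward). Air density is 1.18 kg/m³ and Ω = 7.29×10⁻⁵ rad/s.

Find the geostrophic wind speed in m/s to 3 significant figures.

6.47 m/s

Coriolis parameter at 78°S:
f = 2Ω sin φ = 2 × 7.29×10⁻⁵ × sin 78° = 1.43×10⁻⁴ s⁻¹
In the Southern Hemisphere f is negative: f = −1.43×10⁻⁴ s⁻¹.
Component geostrophic relations (x east, y north):
u_g = −(1/(fρ)) ∂P/∂y,  v_g = (1/(fρ)) ∂P/∂x
u_g = −(0.68×10⁻³)/(−1.43×10⁻⁴ × 1.18) = 4.04 m/s;  v_g = (−0.85×10⁻³)/(−1.43×10⁻⁴ × 1.18) = 5.05 m/s
|V_g| = √(u_g² + v_g²) = 6.47 m/s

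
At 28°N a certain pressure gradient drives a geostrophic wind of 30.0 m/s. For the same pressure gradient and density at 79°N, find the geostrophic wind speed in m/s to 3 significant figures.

14.3 m/s

With the same pressure gradient and density, V_g ∝ 1/f ∝ 1/sin φ.
V₂ = V₁ · sin φ₁ / sin φ₂ = 30.0 × sin 28° / sin 79°
V₂ = 30.0 × 0.4695/0.9816 = 14.3 m/s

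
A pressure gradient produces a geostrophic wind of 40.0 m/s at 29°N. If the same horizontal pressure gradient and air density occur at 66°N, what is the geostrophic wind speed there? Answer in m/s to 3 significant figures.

With the same pressure gradient and density, V_g ∝ 1/f ∝ 1/sin φ.
V₂ = V₁ · sin φ₁ / sin φ₂ = 40.0 × sin 29° / sin 66°
V₂ = 40.0 × 0.4848/0.9135 = 21.2 m/s

21.2 m/s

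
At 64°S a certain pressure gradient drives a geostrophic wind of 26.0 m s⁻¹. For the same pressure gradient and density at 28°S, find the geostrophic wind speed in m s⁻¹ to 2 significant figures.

50 m s⁻¹

With the same pressure gradient and density, V_g ∝ 1/f ∝ 1/sin φ.
V₂ = V₁ · sin φ₁ / sin φ₂ = 26.0 × sin 64° / sin 28°
V₂ = 26.0 × 0.8988/0.4695 = 50 m s⁻¹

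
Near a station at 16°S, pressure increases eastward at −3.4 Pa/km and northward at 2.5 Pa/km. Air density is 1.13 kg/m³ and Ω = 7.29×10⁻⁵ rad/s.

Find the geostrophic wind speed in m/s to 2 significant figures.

93 m/s

Coriolis parameter at 16°S:
f = 2Ω sin φ = 2 × 7.29×10⁻⁵ × sin 16° = 4.02×10⁻⁵ s⁻¹
In the Southern Hemisphere f is negative: f = −4.02×10⁻⁵ s⁻¹.
Component geostrophic relations (x east, y north):
u_g = −(1/(fρ)) ∂P/∂y,  v_g = (1/(fρ)) ∂P/∂x
u_g = −(2.5×10⁻³)/(−4.02×10⁻⁵ × 1.13) = 55.1 m/s;  v_g = (−3.4×10⁻³)/(−4.02×10⁻⁵ × 1.13) = 74.9 m/s
|V_g| = √(u_g² + v_g²) = 92.9 m/s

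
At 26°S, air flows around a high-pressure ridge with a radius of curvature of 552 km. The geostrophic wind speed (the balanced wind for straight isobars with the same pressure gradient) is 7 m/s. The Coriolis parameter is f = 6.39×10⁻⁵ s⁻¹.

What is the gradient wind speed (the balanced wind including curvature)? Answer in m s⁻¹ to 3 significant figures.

9.63 m s⁻¹

Around a high, pressure-gradient force acts outward with centrifugal, so Coriolis balances both:
fV = (1/ρ)|∂P/∂n| + V²/R  →  V² − fR·V + fR·V_g = 0
With fR = 6.39×10⁻⁵ × 552×10³ m = 35.3 m/s:
V = [fR − √((fR)² − 4 fR V_g)]/2 = [35.3 − √(35.3² − 4×35.3×7)]/2 = 9.63 m/s
Supergeostrophic (V > V_g = 7 m/s), as expected around a high.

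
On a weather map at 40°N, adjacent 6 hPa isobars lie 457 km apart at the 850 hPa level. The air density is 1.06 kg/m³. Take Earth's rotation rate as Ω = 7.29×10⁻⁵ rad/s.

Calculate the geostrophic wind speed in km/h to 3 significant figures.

Coriolis parameter at 40°N:
f = 2Ω sin φ = 2 × 7.29×10⁻⁵ × sin 40° = 9.37×10⁻⁵ s⁻¹
Pressure gradient: |∂P/∂n| = 600 Pa / 457000 m = 1.31×10⁻³ Pa/m
Geostrophic balance (pressure-gradient force = Coriolis force):
V_g = (1/(fρ)) |∂P/∂n| = 1.31×10⁻³ / (9.37×10⁻⁵ × 1.06) = 13.2 m/s
Converting: 13.2 m/s × 3.6 = 47.6 km/h

47.6 km/h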